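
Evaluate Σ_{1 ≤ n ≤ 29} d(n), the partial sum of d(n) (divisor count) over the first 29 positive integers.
Σ_{n ≤ 29} d(n) = 103

Compute d(n) for each 1 ≤ n ≤ 29: d(1) = 1, d(2) = 2, d(3) = 2, d(4) = 3, d(5) = 2, d(6) = 4, d(7) = 2, d(8) = 4, d(9) = 3, d(10) = 4, d(11) = 2, d(12) = 6, d(13) = 2, d(14) = 4, d(15) = 4, d(16) = 5, d(17) = 2, d(18) = 6, d(19) = 2, d(20) = 6, d(21) = 4, d(22) = 4, d(23) = 2, d(24) = 8, d(25) = 3, d(26) = 4, d(27) = 4, d(28) = 6, d(29) = 2. Summing all 29 values: 103. (Dirichlet's divisor formula: Σ_{n ≤ x} d(n) = x ln(x) + (2γ − 1) x + O(√x). For x = 29, the asymptotic estimate is ≈ 102.13.)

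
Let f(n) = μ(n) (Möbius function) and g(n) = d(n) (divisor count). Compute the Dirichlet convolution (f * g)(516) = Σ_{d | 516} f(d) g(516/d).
(μ * d)(516) = 1

Divisors of 516: [1, 2, 3, 4, 6, 12, 43, 86, 129, 172, 258, 516]. For each d | 516:
  d = 1: μ(1) · d(516/1) = 1 · 12 = 12
  d = 2: μ(2) · d(516/2) = -1 · 8 = -8
  d = 3: μ(3) · d(516/3) = -1 · 6 = -6
  d = 4: μ(4) · d(516/4) = 0 · 4 = 0
  d = 6: μ(6) · d(516/6) = 1 · 4 = 4
  d = 12: μ(12) · d(516/12) = 0 · 2 = 0
  d = 43: μ(43) · d(516/43) = -1 · 6 = -6
  d = 86: μ(86) · d(516/86) = 1 · 4 = 4
  d = 129: μ(129) · d(516/129) = 1 · 3 = 3
  d = 172: μ(172) · d(516/172) = 0 · 2 = 0
  d = 258: μ(258) · d(516/258) = -1 · 2 = -2
  d = 516: μ(516) · d(516/516) = 0 · 1 = 0
Summing: (μ * d)(516) = 12 + -8 + -6 + 0 + 4 + 0 + -6 + 4 + 3 + 0 + -2 + 0 = 1.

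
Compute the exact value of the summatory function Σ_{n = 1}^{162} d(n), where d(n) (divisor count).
Σ_{n ≤ 162} d(n) = 856

Compute d(n) for each 1 ≤ n ≤ 162: d(1) = 1, d(2) = 2, d(3) = 2, d(4) = 3, d(5) = 2, d(6) = 4, d(7) = 2, d(8) = 4, d(9) = 3, d(10) = 4, d(11) = 2, d(12) = 6, d(13) = 2, d(14) = 4, d(15) = 4, d(16) = 5, d(17) = 2, d(18) = 6, d(19) = 2, d(20) = 6, d(21) = 4, d(22) = 4, d(23) = 2, d(24) = 8, d(25) = 3, d(26) = 4, d(27) = 4, d(28) = 6, d(29) = 2, d(30) = 8, d(31) = 2, d(32) = 6, d(33) = 4, d(34) = 4, d(35) = 4, d(36) = 9, d(37) = 2, d(38) = 4, d(39) = 4, d(40) = 8, d(41) = 2, d(42) = 8, d(43) = 2, d(44) = 6, d(45) = 6, d(46) = 4, d(47) = 2, d(48) = 10, d(49) = 3, d(50) = 6, d(51) = 4, d(52) = 6, d(53) = 2, d(54) = 8, d(55) = 4, d(56) = 8, d(57) = 4, d(58) = 4, d(59) = 2, d(60) = 12, d(61) = 2, d(62) = 4, d(63) = 6, d(64) = 7, d(65) = 4, d(66) = 8, d(67) = 2, d(68) = 6, d(69) = 4, d(70) = 8, d(71) = 2, d(72) = 12, d(73) = 2, d(74) = 4, d(75) = 6, d(76) = 6, d(77) = 4, d(78) = 8, d(79) = 2, d(80) = 10, d(81) = 5, d(82) = 4, d(83) = 2, d(84) = 12, d(85) = 4, d(86) = 4, d(87) = 4, d(88) = 8, d(89) = 2, d(90) = 12, d(91) = 4, d(92) = 6, d(93) = 4, d(94) = 4, d(95) = 4, d(96) = 12, d(97) = 2, d(98) = 6, d(99) = 6, d(100) = 9, d(101) = 2, d(102) = 8, d(103) = 2, d(104) = 8, d(105) = 8, d(106) = 4, d(107) = 2, d(108) = 12, d(109) = 2, d(110) = 8, d(111) = 4, d(112) = 10, d(113) = 2, d(114) = 8, d(115) = 4, d(116) = 6, d(117) = 6, d(118) = 4, d(119) = 4, d(120) = 16, d(121) = 3, d(122) = 4, d(123) = 4, d(124) = 6, d(125) = 4, d(126) = 12, d(127) = 2, d(128) = 8, d(129) = 4, d(130) = 8, d(131) = 2, d(132) = 12, d(133) = 4, d(134) = 4, d(135) = 8, d(136) = 8, d(137) = 2, d(138) = 8, d(139) = 2, d(140) = 12, d(141) = 4, d(142) = 4, d(143) = 4, d(144) = 15, d(145) = 4, d(146) = 4, d(147) = 6, d(148) = 6, d(149) = 2, d(150) = 12, d(151) = 2, d(152) = 8, d(153) = 6, d(154) = 8, d(155) = 4, d(156) = 12, d(157) = 2, d(158) = 4, d(159) = 4, d(160) = 12, d(161) = 4, d(162) = 10. Summing all 162 values: 856. (Dirichlet's divisor formula: Σ_{n ≤ x} d(n) = x ln(x) + (2γ − 1) x + O(√x). For x = 162, the asymptotic estimate is ≈ 849.21.)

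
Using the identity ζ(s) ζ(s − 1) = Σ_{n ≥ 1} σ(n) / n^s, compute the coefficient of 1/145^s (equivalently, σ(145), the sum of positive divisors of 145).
σ(145) = 180

In the product (Σ m^0/m^s)(Σ k / k^s) = Σ (Σ_{d | n} d) / n^s, the coefficient of 1/n^s is σ(n) = Σ_{d | n} d. For n = 145, divisors are [1, 5, 29, 145]; summing: σ(145) = 180.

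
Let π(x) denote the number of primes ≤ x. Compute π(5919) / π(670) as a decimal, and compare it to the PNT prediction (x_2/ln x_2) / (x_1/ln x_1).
π(5919)/π(670) = 777/121 ≈ 6.4215;  PNT prediction ≈ 6.6185.

π(670) = 121 and π(5919) = 777, so π(5919)/π(670) ≈ 6.4215. The PNT-predicted ratio is (5919/ln(5919)) / (670/ln(670)) ≈ 6.6185. The two agree to within a few percent, as expected.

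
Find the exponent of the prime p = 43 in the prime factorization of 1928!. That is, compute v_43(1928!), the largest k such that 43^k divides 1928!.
v_43(1928!) = 45

Legendre's formula: v_p(n!) = Σ_{k ≥ 1} ⌊n / p^k⌋. For p = 43, n = 1928, the terms are:
  ⌊1928/43^1⌋ = ⌊1928/43⌋ = 44
  ⌊1928/43^2⌋ = ⌊1928/1849⌋ = 1
(the next term ⌊1928/43^3⌋ = 0, terminating the sum). Summing: v_43(1928!) = 44 + 1 = 45.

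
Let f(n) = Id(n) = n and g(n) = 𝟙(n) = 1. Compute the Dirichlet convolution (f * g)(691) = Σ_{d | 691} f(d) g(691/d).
(Id * 𝟙)(691) = 692

Divisors of 691: [1, 691]. For each d | 691:
  d = 1: Id(1) · 𝟙(691/1) = 1 · 1 = 1
  d = 691: Id(691) · 𝟙(691/691) = 691 · 1 = 691
Summing: (Id * 𝟙)(691) = 1 + 691 = 692.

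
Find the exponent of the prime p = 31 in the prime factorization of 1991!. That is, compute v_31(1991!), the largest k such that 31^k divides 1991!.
v_31(1991!) = 66

Legendre's formula: v_p(n!) = Σ_{k ≥ 1} ⌊n / p^k⌋. For p = 31, n = 1991, the terms are:
  ⌊1991/31^1⌋ = ⌊1991/31⌋ = 64
  ⌊1991/31^2⌋ = ⌊1991/961⌋ = 2
(the next term ⌊1991/31^3⌋ = 0, terminating the sum). Summing: v_31(1991!) = 64 + 2 = 66.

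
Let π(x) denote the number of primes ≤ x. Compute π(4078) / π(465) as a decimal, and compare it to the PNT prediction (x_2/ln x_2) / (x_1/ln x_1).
π(4078)/π(465) = 561/90 ≈ 6.2333;  PNT prediction ≈ 6.4793.

π(465) = 90 and π(4078) = 561, so π(4078)/π(465) ≈ 6.2333. The PNT-predicted ratio is (4078/ln(4078)) / (465/ln(465)) ≈ 6.4793. The two agree to within a few percent, as expected.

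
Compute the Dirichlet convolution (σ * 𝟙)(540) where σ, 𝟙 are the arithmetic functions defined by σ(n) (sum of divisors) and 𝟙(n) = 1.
(σ * 𝟙)(540) = 4466

Divisors of 540: [1, 2, 3, 4, 5, 6, 9, 10, 12, 15, 18, 20, 27, 30, 36, 45, 54, 60, 90, 108, 135, 180, 270, 540]. For each d | 540:
  d = 1: σ(1) · 𝟙(540/1) = 1 · 1 = 1
  d = 2: σ(2) · 𝟙(540/2) = 3 · 1 = 3
  d = 3: σ(3) · 𝟙(540/3) = 4 · 1 = 4
  d = 4: σ(4) · 𝟙(540/4) = 7 · 1 = 7
  d = 5: σ(5) · 𝟙(540/5) = 6 · 1 = 6
  d = 6: σ(6) · 𝟙(540/6) = 12 · 1 = 12
  d = 9: σ(9) · 𝟙(540/9) = 13 · 1 = 13
  d = 10: σ(10) · 𝟙(540/10) = 18 · 1 = 18
  d = 12: σ(12) · 𝟙(540/12) = 28 · 1 = 28
  d = 15: σ(15) · 𝟙(540/15) = 24 · 1 = 24
  d = 18: σ(18) · 𝟙(540/18) = 39 · 1 = 39
  d = 20: σ(20) · 𝟙(540/20) = 42 · 1 = 42
  d = 27: σ(27) · 𝟙(540/27) = 40 · 1 = 40
  d = 30: σ(30) · 𝟙(540/30) = 72 · 1 = 72
  d = 36: σ(36) · 𝟙(540/36) = 91 · 1 = 91
  d = 45: σ(45) · 𝟙(540/45) = 78 · 1 = 78
  d = 54: σ(54) · 𝟙(540/54) = 120 · 1 = 120
  d = 60: σ(60) · 𝟙(540/60) = 168 · 1 = 168
  d = 90: σ(90) · 𝟙(540/90) = 234 · 1 = 234
  d = 108: σ(108) · 𝟙(540/108) = 280 · 1 = 280
  d = 135: σ(135) · 𝟙(540/135) = 240 · 1 = 240
  d = 180: σ(180) · 𝟙(540/180) = 546 · 1 = 546
  d = 270: σ(270) · 𝟙(540/270) = 720 · 1 = 720
  d = 540: σ(540) · 𝟙(540/540) = 1680 · 1 = 1680
Summing: (σ * 𝟙)(540) = 1 + 3 + 4 + 7 + 6 + 12 + 13 + 18 + 28 + 24 + 39 + 42 + 40 + 72 + 91 + 78 + 120 + 168 + 234 + 280 + 240 + 546 + 720 + 1680 = 4466.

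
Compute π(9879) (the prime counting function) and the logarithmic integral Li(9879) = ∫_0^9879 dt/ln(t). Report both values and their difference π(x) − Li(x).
π(9879) = 1218;  Li(9879) ≈ 1232.99;  π(x) − Li(x) ≈ -14.99.

Direct count of primes ≤ 9879 gives π(9879) = 1218. Numerical evaluation of the logarithmic integral gives Li(9879) ≈ 1232.99. The difference π(x) − Li(x) ≈ -14.99 is typically negative for small/moderate x (Li(x) overestimates), though Littlewood's theorem shows this sign changes infinitely often.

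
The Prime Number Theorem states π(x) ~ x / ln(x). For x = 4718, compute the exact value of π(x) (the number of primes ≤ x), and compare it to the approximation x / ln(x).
π(4718) = 635;  x/ln(x) ≈ 557.74;  relative error ≈ 12.17%.

Directly count primes up to 4718: π(4718) = 635. The PNT approximation gives 4718/ln(4718) ≈ 4718/8.45914 ≈ 557.74. Relative error (π(x) − x/ln(x)) / π(x) ≈ 12.17%; the approximation is known to undercount slightly (Li(x) is a better estimate).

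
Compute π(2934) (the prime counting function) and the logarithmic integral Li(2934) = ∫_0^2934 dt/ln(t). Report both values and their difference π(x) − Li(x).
π(2934) = 423;  Li(2934) ≈ 434.50;  π(x) − Li(x) ≈ -11.50.

Direct count of primes ≤ 2934 gives π(2934) = 423. Numerical evaluation of the logarithmic integral gives Li(2934) ≈ 434.50. The difference π(x) − Li(x) ≈ -11.50 is typically negative for small/moderate x (Li(x) overestimates), though Littlewood's theorem shows this sign changes infinitely often.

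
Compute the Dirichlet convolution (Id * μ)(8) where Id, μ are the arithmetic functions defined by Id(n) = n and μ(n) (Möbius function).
(Id * μ)(8) = 4

Divisors of 8: [1, 2, 4, 8]. For each d | 8:
  d = 1: Id(1) · μ(8/1) = 1 · 0 = 0
  d = 2: Id(2) · μ(8/2) = 2 · 0 = 0
  d = 4: Id(4) · μ(8/4) = 4 · -1 = -4
  d = 8: Id(8) · μ(8/8) = 8 · 1 = 8
Summing: (Id * μ)(8) = 0 + 0 + -4 + 8 = 4.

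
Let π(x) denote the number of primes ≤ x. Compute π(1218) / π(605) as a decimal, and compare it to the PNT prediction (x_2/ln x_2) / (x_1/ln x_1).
π(1218)/π(605) = 199/110 ≈ 1.8091;  PNT prediction ≈ 1.8149.

π(605) = 110 and π(1218) = 199, so π(1218)/π(605) ≈ 1.8091. The PNT-predicted ratio is (1218/ln(1218)) / (605/ln(605)) ≈ 1.8149. The two agree to within a few percent, as expected.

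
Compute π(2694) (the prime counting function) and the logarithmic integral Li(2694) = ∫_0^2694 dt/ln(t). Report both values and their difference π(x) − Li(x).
π(2694) = 392;  Li(2694) ≈ 404.29;  π(x) − Li(x) ≈ -12.29.

Direct count of primes ≤ 2694 gives π(2694) = 392. Numerical evaluation of the logarithmic integral gives Li(2694) ≈ 404.29. The difference π(x) − Li(x) ≈ -12.29 is typically negative for small/moderate x (Li(x) overestimates), though Littlewood's theorem shows this sign changes infinitely often.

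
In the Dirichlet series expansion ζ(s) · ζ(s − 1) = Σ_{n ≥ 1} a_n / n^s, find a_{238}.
σ(238) = 432

In the product (Σ m^0/m^s)(Σ k / k^s) = Σ (Σ_{d | n} d) / n^s, the coefficient of 1/n^s is σ(n) = Σ_{d | n} d. For n = 238, divisors are [1, 2, 7, 14, 17, 34, 119, 238]; summing: σ(238) = 432.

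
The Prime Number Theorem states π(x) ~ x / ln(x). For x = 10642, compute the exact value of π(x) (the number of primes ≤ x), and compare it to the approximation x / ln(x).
π(10642) = 1298;  x/ln(x) ≈ 1147.69;  relative error ≈ 11.58%.

Directly count primes up to 10642: π(10642) = 1298. The PNT approximation gives 10642/ln(10642) ≈ 10642/9.27256 ≈ 1147.69. Relative error (π(x) − x/ln(x)) / π(x) ≈ 11.58%; the approximation is known to undercount slightly (Li(x) is a better estimate).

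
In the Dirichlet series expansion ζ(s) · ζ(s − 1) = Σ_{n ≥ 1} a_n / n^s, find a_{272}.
σ(272) = 558

In the product (Σ m^0/m^s)(Σ k / k^s) = Σ (Σ_{d | n} d) / n^s, the coefficient of 1/n^s is σ(n) = Σ_{d | n} d. For n = 272, divisors are [1, 2, 4, 8, 16, 17, 34, 68, 136, 272]; summing: σ(272) = 558.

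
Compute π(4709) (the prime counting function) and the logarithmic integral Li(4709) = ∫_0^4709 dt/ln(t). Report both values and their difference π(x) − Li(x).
π(4709) = 635;  Li(4709) ≈ 650.00;  π(x) − Li(x) ≈ -15.00.

Direct count of primes ≤ 4709 gives π(4709) = 635. Numerical evaluation of the logarithmic integral gives Li(4709) ≈ 650.00. The difference π(x) − Li(x) ≈ -15.00 is typically negative for small/moderate x (Li(x) overestimates), though Littlewood's theorem shows this sign changes infinitely often.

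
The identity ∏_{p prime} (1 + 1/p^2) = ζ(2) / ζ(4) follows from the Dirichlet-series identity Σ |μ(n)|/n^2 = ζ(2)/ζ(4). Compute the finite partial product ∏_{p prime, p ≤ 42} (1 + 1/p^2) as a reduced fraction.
∏ = 15660474728144000000/10354486835212066701

The primes p ≤ 42 are [2, 3, 5, 7, 11, 13, 17, 19, 23, 29, 31, 37, 41]. For each, (1 + 1/p^2) = (p^2 + 1)/p^2. Multiplying these fractions over p ∈ [2, 3, 5, 7, 11, 13, 17, 19, 23, 29, 31, 37, 41] gives 15660474728144000000/10354486835212066701. (In the limit P → ∞ this tends to ζ(2)/ζ(4).)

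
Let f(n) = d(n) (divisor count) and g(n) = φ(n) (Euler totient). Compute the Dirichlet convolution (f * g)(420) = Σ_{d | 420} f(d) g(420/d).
(d * φ)(420) = 1344

Divisors of 420: [1, 2, 3, 4, 5, 6, 7, 10, 12, 14, 15, 20, 21, 28, 30, 35, 42, 60, 70, 84, 105, 140, 210, 420]. For each d | 420:
  d = 1: d(1) · φ(420/1) = 1 · 96 = 96
  d = 2: d(2) · φ(420/2) = 2 · 48 = 96
  d = 3: d(3) · φ(420/3) = 2 · 48 = 96
  d = 4: d(4) · φ(420/4) = 3 · 48 = 144
  d = 5: d(5) · φ(420/5) = 2 · 24 = 48
  d = 6: d(6) · φ(420/6) = 4 · 24 = 96
  d = 7: d(7) · φ(420/7) = 2 · 16 = 32
  d = 10: d(10) · φ(420/10) = 4 · 12 = 48
  d = 12: d(12) · φ(420/12) = 6 · 24 = 144
  d = 14: d(14) · φ(420/14) = 4 · 8 = 32
  d = 15: d(15) · φ(420/15) = 4 · 12 = 48
  d = 20: d(20) · φ(420/20) = 6 · 12 = 72
  d = 21: d(21) · φ(420/21) = 4 · 8 = 32
  d = 28: d(28) · φ(420/28) = 6 · 8 = 48
  d = 30: d(30) · φ(420/30) = 8 · 6 = 48
  d = 35: d(35) · φ(420/35) = 4 · 4 = 16
  d = 42: d(42) · φ(420/42) = 8 · 4 = 32
  d = 60: d(60) · φ(420/60) = 12 · 6 = 72
  d = 70: d(70) · φ(420/70) = 8 · 2 = 16
  d = 84: d(84) · φ(420/84) = 12 · 4 = 48
  d = 105: d(105) · φ(420/105) = 8 · 2 = 16
  d = 140: d(140) · φ(420/140) = 12 · 2 = 24
  d = 210: d(210) · φ(420/210) = 16 · 1 = 16
  d = 420: d(420) · φ(420/420) = 24 · 1 = 24
Summing: (d * φ)(420) = 96 + 96 + 96 + 144 + 48 + 96 + 32 + 48 + 144 + 32 + 48 + 72 + 32 + 48 + 48 + 16 + 32 + 72 + 16 + 48 + 16 + 24 + 16 + 24 = 1344.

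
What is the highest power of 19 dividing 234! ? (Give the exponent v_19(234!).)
v_19(234!) = 12

Legendre's formula: v_p(n!) = Σ_{k ≥ 1} ⌊n / p^k⌋. For p = 19, n = 234, the terms are:
  ⌊234/19^1⌋ = ⌊234/19⌋ = 12
(the next term ⌊234/19^2⌋ = 0, terminating the sum). Summing: v_19(234!) = 12 = 12.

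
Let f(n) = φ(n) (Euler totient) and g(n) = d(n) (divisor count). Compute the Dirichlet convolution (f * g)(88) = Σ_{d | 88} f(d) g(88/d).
(φ * d)(88) = 180

Divisors of 88: [1, 2, 4, 8, 11, 22, 44, 88]. For each d | 88:
  d = 1: φ(1) · d(88/1) = 1 · 8 = 8
  d = 2: φ(2) · d(88/2) = 1 · 6 = 6
  d = 4: φ(4) · d(88/4) = 2 · 4 = 8
  d = 8: φ(8) · d(88/8) = 4 · 2 = 8
  d = 11: φ(11) · d(88/11) = 10 · 4 = 40
  d = 22: φ(22) · d(88/22) = 10 · 3 = 30
  d = 44: φ(44) · d(88/44) = 20 · 2 = 40
  d = 88: φ(88) · d(88/88) = 40 · 1 = 40
Summing: (φ * d)(88) = 8 + 6 + 8 + 8 + 40 + 30 + 40 + 40 = 180.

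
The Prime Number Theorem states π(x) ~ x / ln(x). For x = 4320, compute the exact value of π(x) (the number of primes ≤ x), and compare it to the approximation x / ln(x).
π(4320) = 590;  x/ln(x) ≈ 516.07;  relative error ≈ 12.53%.

Directly count primes up to 4320: π(4320) = 590. The PNT approximation gives 4320/ln(4320) ≈ 4320/8.37101 ≈ 516.07. Relative error (π(x) − x/ln(x)) / π(x) ≈ 12.53%; the approximation is known to undercount slightly (Li(x) is a better estimate).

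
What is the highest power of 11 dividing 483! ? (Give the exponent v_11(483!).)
v_11(483!) = 46

Legendre's formula: v_p(n!) = Σ_{k ≥ 1} ⌊n / p^k⌋. For p = 11, n = 483, the terms are:
  ⌊483/11^1⌋ = ⌊483/11⌋ = 43
  ⌊483/11^2⌋ = ⌊483/121⌋ = 3
(the next term ⌊483/11^3⌋ = 0, terminating the sum). Summing: v_11(483!) = 43 + 3 = 46.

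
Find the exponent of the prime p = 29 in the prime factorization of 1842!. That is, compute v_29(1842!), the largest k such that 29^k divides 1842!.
v_29(1842!) = 65

Legendre's formula: v_p(n!) = Σ_{k ≥ 1} ⌊n / p^k⌋. For p = 29, n = 1842, the terms are:
  ⌊1842/29^1⌋ = ⌊1842/29⌋ = 63
  ⌊1842/29^2⌋ = ⌊1842/841⌋ = 2
(the next term ⌊1842/29^3⌋ = 0, terminating the sum). Summing: v_29(1842!) = 63 + 2 = 65.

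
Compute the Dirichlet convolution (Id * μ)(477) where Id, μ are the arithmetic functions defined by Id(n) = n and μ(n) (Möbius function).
(Id * μ)(477) = 312

Divisors of 477: [1, 3, 9, 53, 159, 477]. For each d | 477:
  d = 1: Id(1) · μ(477/1) = 1 · 0 = 0
  d = 3: Id(3) · μ(477/3) = 3 · 1 = 3
  d = 9: Id(9) · μ(477/9) = 9 · -1 = -9
  d = 53: Id(53) · μ(477/53) = 53 · 0 = 0
  d = 159: Id(159) · μ(477/159) = 159 · -1 = -159
  d = 477: Id(477) · μ(477/477) = 477 · 1 = 477
Summing: (Id * μ)(477) = 0 + 3 + -9 + 0 + -159 + 477 = 312.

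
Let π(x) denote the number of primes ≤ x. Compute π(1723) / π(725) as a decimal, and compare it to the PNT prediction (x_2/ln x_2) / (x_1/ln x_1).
π(1723)/π(725) = 269/128 ≈ 2.1016;  PNT prediction ≈ 2.1005.

π(725) = 128 and π(1723) = 269, so π(1723)/π(725) ≈ 2.1016. The PNT-predicted ratio is (1723/ln(1723)) / (725/ln(725)) ≈ 2.1005. The two agree to within a few percent, as expected.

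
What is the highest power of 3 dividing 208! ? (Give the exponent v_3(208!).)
v_3(208!) = 101

Legendre's formula: v_p(n!) = Σ_{k ≥ 1} ⌊n / p^k⌋. For p = 3, n = 208, the terms are:
  ⌊208/3^1⌋ = ⌊208/3⌋ = 69
  ⌊208/3^2⌋ = ⌊208/9⌋ = 23
  ⌊208/3^3⌋ = ⌊208/27⌋ = 7
  ⌊208/3^4⌋ = ⌊208/81⌋ = 2
(the next term ⌊208/3^5⌋ = 0, terminating the sum). Summing: v_3(208!) = 69 + 23 + 7 + 2 = 101.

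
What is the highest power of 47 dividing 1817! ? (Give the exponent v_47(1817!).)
v_47(1817!) = 38

Legendre's formula: v_p(n!) = Σ_{k ≥ 1} ⌊n / p^k⌋. For p = 47, n = 1817, the terms are:
  ⌊1817/47^1⌋ = ⌊1817/47⌋ = 38
(the next term ⌊1817/47^2⌋ = 0, terminating the sum). Summing: v_47(1817!) = 38 = 38.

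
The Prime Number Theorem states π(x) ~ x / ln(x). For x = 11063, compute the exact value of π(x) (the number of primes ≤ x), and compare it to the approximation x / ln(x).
π(11063) = 1340;  x/ln(x) ≈ 1188.12;  relative error ≈ 11.33%.

Directly count primes up to 11063: π(11063) = 1340. The PNT approximation gives 11063/ln(11063) ≈ 11063/9.31136 ≈ 1188.12. Relative error (π(x) − x/ln(x)) / π(x) ≈ 11.33%; the approximation is known to undercount slightly (Li(x) is a better estimate).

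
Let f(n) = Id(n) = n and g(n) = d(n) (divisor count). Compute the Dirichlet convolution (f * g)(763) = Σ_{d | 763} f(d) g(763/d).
(Id * d)(763) = 999

Divisors of 763: [1, 7, 109, 763]. For each d | 763:
  d = 1: Id(1) · d(763/1) = 1 · 4 = 4
  d = 7: Id(7) · d(763/7) = 7 · 2 = 14
  d = 109: Id(109) · d(763/109) = 109 · 2 = 218
  d = 763: Id(763) · d(763/763) = 763 · 1 = 763
Summing: (Id * d)(763) = 4 + 14 + 218 + 763 = 999.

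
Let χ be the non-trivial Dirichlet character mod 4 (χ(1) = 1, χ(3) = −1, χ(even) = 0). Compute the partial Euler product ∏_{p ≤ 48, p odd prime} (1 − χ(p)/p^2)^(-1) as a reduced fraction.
∏ = 114726379539814929565547/125247697987829760000000

The odd primes p ≤ 48 are [3, 5, 7, 11, 13, 17, 19, 23, 29, 31, 37, 41, 43, 47]. For each, χ(p) = 1 if p ≡ 1 mod 4, χ(p) = −1 if p ≡ 3 mod 4. Taking (1 − χ(p)/p^2)^(-1) = p^2/(p^2 − χ(p)): (1 − (-1)/3^2)^(-1) · (1 − (1)/5^2)^(-1) · (1 − (-1)/7^2)^(-1) · (1 − (-1)/11^2)^(-1) · (1 − (1)/13^2)^(-1) · (1 − (1)/17^2)^(-1) · (1 − (-1)/19^2)^(-1) · (1 − (-1)/23^2)^(-1) · (1 − (1)/29^2)^(-1) · (1 − (-1)/31^2)^(-1) · (1 − (1)/37^2)^(-1) · (1 − (1)/41^2)^(-1) · (1 − (-1)/43^2)^(-1) · (1 − (-1)/47^2)^(-1) = 114726379539814929565547/125247697987829760000000.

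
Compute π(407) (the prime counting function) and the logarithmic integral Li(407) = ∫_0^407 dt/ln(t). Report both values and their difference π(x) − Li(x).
π(407) = 79;  Li(407) ≈ 86.58;  π(x) − Li(x) ≈ -7.58.

Direct count of primes ≤ 407 gives π(407) = 79. Numerical evaluation of the logarithmic integral gives Li(407) ≈ 86.58. The difference π(x) − Li(x) ≈ -7.58 is typically negative for small/moderate x (Li(x) overestimates), though Littlewood's theorem shows this sign changes infinitely often.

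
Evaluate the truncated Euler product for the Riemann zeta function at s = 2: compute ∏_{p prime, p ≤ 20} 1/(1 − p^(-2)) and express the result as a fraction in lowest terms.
∏ = 14933966047/9172942848

The primes p ≤ 20 are [2, 3, 5, 7, 11, 13, 17, 19]. For each prime, (1 − 1/p^2)^(-1) = p^2 / (p^2 − 1). The product is (1 − 1/2^2)^(-1), (1 − 1/3^2)^(-1), (1 − 1/5^2)^(-1), (1 − 1/7^2)^(-1), (1 − 1/11^2)^(-1), (1 − 1/13^2)^(-1), (1 − 1/17^2)^(-1), (1 − 1/19^2)^(-1) = ∏ p^2 / (p^2 − 1) = 14933966047/9172942848.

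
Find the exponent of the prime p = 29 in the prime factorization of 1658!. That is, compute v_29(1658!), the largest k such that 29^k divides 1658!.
v_29(1658!) = 58

Legendre's formula: v_p(n!) = Σ_{k ≥ 1} ⌊n / p^k⌋. For p = 29, n = 1658, the terms are:
  ⌊1658/29^1⌋ = ⌊1658/29⌋ = 57
  ⌊1658/29^2⌋ = ⌊1658/841⌋ = 1
(the next term ⌊1658/29^3⌋ = 0, terminating the sum). Summing: v_29(1658!) = 57 + 1 = 58.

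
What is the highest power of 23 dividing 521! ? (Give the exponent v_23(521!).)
v_23(521!) = 22

Legendre's formula: v_p(n!) = Σ_{k ≥ 1} ⌊n / p^k⌋. For p = 23, n = 521, the terms are:
  ⌊521/23^1⌋ = ⌊521/23⌋ = 22
(the next term ⌊521/23^2⌋ = 0, terminating the sum). Summing: v_23(521!) = 22 = 22.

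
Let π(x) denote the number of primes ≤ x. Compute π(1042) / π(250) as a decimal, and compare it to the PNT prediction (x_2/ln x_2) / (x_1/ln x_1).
π(1042)/π(250) = 175/53 ≈ 3.3019;  PNT prediction ≈ 3.3118.

π(250) = 53 and π(1042) = 175, so π(1042)/π(250) ≈ 3.3019. The PNT-predicted ratio is (1042/ln(1042)) / (250/ln(250)) ≈ 3.3118. The two agree to within a few percent, as expected.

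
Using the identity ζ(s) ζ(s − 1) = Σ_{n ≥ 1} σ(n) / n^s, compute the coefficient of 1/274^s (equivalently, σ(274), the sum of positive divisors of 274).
σ(274) = 414

In the product (Σ m^0/m^s)(Σ k / k^s) = Σ (Σ_{d | n} d) / n^s, the coefficient of 1/n^s is σ(n) = Σ_{d | n} d. For n = 274, divisors are [1, 2, 137, 274]; summing: σ(274) = 414.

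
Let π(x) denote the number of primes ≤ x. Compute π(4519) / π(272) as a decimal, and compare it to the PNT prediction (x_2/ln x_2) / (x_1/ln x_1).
π(4519)/π(272) = 614/58 ≈ 10.5862;  PNT prediction ≈ 11.0663.

π(272) = 58 and π(4519) = 614, so π(4519)/π(272) ≈ 10.5862. The PNT-predicted ratio is (4519/ln(4519)) / (272/ln(272)) ≈ 11.0663. The two agree to within a few percent, as expected.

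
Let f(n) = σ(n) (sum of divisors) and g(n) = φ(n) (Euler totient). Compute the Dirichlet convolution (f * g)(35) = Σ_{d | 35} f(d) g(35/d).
(σ * φ)(35) = 140

Divisors of 35: [1, 5, 7, 35]. For each d | 35:
  d = 1: σ(1) · φ(35/1) = 1 · 24 = 24
  d = 5: σ(5) · φ(35/5) = 6 · 6 = 36
  d = 7: σ(7) · φ(35/7) = 8 · 4 = 32
  d = 35: σ(35) · φ(35/35) = 48 · 1 = 48
Summing: (σ * φ)(35) = 24 + 36 + 32 + 48 = 140.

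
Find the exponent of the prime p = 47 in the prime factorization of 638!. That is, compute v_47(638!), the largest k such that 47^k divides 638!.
v_47(638!) = 13

Legendre's formula: v_p(n!) = Σ_{k ≥ 1} ⌊n / p^k⌋. For p = 47, n = 638, the terms are:
  ⌊638/47^1⌋ = ⌊638/47⌋ = 13
(the next term ⌊638/47^2⌋ = 0, terminating the sum). Summing: v_47(638!) = 13 = 13.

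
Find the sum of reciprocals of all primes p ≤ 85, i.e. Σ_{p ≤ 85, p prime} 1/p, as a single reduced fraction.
Σ 1/p = 475714535349241099037539188841003/267064515689275851355624017992790

π(85) = 23, so the primes ≤ 85 are [2, 3, 5, 7, 11, 13, 17, 19, 23, 29, 31, 37, 41, 43, 47, 53, 59, 61, 67, 71, 73, 79, 83]. Summing 1/p over these primes: 475714535349241099037539188841003/267064515689275851355624017992790 ≈ 1.7813. Mertens estimate ln ln(85) + 0.2615 ≈ 1.7527.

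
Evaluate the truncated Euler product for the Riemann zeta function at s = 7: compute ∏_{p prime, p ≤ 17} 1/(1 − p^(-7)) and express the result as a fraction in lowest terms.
∏ = 1568943454272558717737486157352171875/1555952378670727988561018941661818384

The primes p ≤ 17 are [2, 3, 5, 7, 11, 13, 17]. For each prime, (1 − 1/p^7)^(-1) = p^7 / (p^7 − 1). The product is (1 − 1/2^7)^(-1), (1 − 1/3^7)^(-1), (1 − 1/5^7)^(-1), (1 − 1/7^7)^(-1), (1 − 1/11^7)^(-1), (1 − 1/13^7)^(-1), (1 − 1/17^7)^(-1) = ∏ p^7 / (p^7 − 1) = 1568943454272558717737486157352171875/1555952378670727988561018941661818384.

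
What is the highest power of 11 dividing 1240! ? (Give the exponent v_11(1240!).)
v_11(1240!) = 122

Legendre's formula: v_p(n!) = Σ_{k ≥ 1} ⌊n / p^k⌋. For p = 11, n = 1240, the terms are:
  ⌊1240/11^1⌋ = ⌊1240/11⌋ = 112
  ⌊1240/11^2⌋ = ⌊1240/121⌋ = 10
(the next term ⌊1240/11^3⌋ = 0, terminating the sum). Summing: v_11(1240!) = 112 + 10 = 122.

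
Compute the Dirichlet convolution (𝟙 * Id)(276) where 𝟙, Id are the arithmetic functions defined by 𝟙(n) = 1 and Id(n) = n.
(𝟙 * Id)(276) = 672

Divisors of 276: [1, 2, 3, 4, 6, 12, 23, 46, 69, 92, 138, 276]. For each d | 276:
  d = 1: 𝟙(1) · Id(276/1) = 1 · 276 = 276
  d = 2: 𝟙(2) · Id(276/2) = 1 · 138 = 138
  d = 3: 𝟙(3) · Id(276/3) = 1 · 92 = 92
  d = 4: 𝟙(4) · Id(276/4) = 1 · 69 = 69
  d = 6: 𝟙(6) · Id(276/6) = 1 · 46 = 46
  d = 12: 𝟙(12) · Id(276/12) = 1 · 23 = 23
  d = 23: 𝟙(23) · Id(276/23) = 1 · 12 = 12
  d = 46: 𝟙(46) · Id(276/46) = 1 · 6 = 6
  d = 69: 𝟙(69) · Id(276/69) = 1 · 4 = 4
  d = 92: 𝟙(92) · Id(276/92) = 1 · 3 = 3
  d = 138: 𝟙(138) · Id(276/138) = 1 · 2 = 2
  d = 276: 𝟙(276) · Id(276/276) = 1 · 1 = 1
Summing: (𝟙 * Id)(276) = 276 + 138 + 92 + 69 + 46 + 23 + 12 + 6 + 4 + 3 + 2 + 1 = 672.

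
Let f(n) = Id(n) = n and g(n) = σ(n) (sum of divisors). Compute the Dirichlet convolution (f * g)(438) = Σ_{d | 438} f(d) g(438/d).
(Id * σ)(438) = 5145

Divisors of 438: [1, 2, 3, 6, 73, 146, 219, 438]. For each d | 438:
  d = 1: Id(1) · σ(438/1) = 1 · 888 = 888
  d = 2: Id(2) · σ(438/2) = 2 · 296 = 592
  d = 3: Id(3) · σ(438/3) = 3 · 222 = 666
  d = 6: Id(6) · σ(438/6) = 6 · 74 = 444
  d = 73: Id(73) · σ(438/73) = 73 · 12 = 876
  d = 146: Id(146) · σ(438/146) = 146 · 4 = 584
  d = 219: Id(219) · σ(438/219) = 219 · 3 = 657
  d = 438: Id(438) · σ(438/438) = 438 · 1 = 438
Summing: (Id * σ)(438) = 888 + 592 + 666 + 444 + 876 + 584 + 657 + 438 = 5145.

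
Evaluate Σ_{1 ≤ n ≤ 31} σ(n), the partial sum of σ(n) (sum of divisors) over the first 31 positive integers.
Σ_{n ≤ 31} σ(n) = 794

Compute σ(n) for each 1 ≤ n ≤ 31: σ(1) = 1, σ(2) = 3, σ(3) = 4, σ(4) = 7, σ(5) = 6, σ(6) = 12, σ(7) = 8, σ(8) = 15, σ(9) = 13, σ(10) = 18, σ(11) = 12, σ(12) = 28, σ(13) = 14, σ(14) = 24, σ(15) = 24, σ(16) = 31, σ(17) = 18, σ(18) = 39, σ(19) = 20, σ(20) = 42, σ(21) = 32, σ(22) = 36, σ(23) = 24, σ(24) = 60, σ(25) = 31, σ(26) = 42, σ(27) = 40, σ(28) = 56, σ(29) = 30, σ(30) = 72, σ(31) = 32. Summing all 31 values: 794. (Average order: Σ_{n ≤ x} σ(n) ~ (π²/12) x². For x = 31, (π²/12)·31² ≈ 790.39.)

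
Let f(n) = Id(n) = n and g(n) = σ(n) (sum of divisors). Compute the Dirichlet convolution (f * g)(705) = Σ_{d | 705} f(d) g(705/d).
(Id * σ)(705) = 7315

Divisors of 705: [1, 3, 5, 15, 47, 141, 235, 705]. For each d | 705:
  d = 1: Id(1) · σ(705/1) = 1 · 1152 = 1152
  d = 3: Id(3) · σ(705/3) = 3 · 288 = 864
  d = 5: Id(5) · σ(705/5) = 5 · 192 = 960
  d = 15: Id(15) · σ(705/15) = 15 · 48 = 720
  d = 47: Id(47) · σ(705/47) = 47 · 24 = 1128
  d = 141: Id(141) · σ(705/141) = 141 · 6 = 846
  d = 235: Id(235) · σ(705/235) = 235 · 4 = 940
  d = 705: Id(705) · σ(705/705) = 705 · 1 = 705
Summing: (Id * σ)(705) = 1152 + 864 + 960 + 720 + 1128 + 846 + 940 + 705 = 7315.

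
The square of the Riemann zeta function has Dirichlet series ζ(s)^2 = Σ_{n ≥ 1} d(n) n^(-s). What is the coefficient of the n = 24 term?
d(24) = 8

ζ(s)^2 = (Σ 1/m^s)(Σ 1/k^s). The coefficient of 1/n^s in the product is the number of ordered pairs (m, k) with mk = n, which equals d(n). For n = 24, divisors are [1, 2, 3, 4, 6, 8, 12, 24], so d(24) = 8.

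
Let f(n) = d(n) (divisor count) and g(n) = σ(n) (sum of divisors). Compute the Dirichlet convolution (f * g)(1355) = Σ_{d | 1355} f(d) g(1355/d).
(d * σ)(1355) = 2192

Divisors of 1355: [1, 5, 271, 1355]. For each d | 1355:
  d = 1: d(1) · σ(1355/1) = 1 · 1632 = 1632
  d = 5: d(5) · σ(1355/5) = 2 · 272 = 544
  d = 271: d(271) · σ(1355/271) = 2 · 6 = 12
  d = 1355: d(1355) · σ(1355/1355) = 4 · 1 = 4
Summing: (d * σ)(1355) = 1632 + 544 + 12 + 4 = 2192.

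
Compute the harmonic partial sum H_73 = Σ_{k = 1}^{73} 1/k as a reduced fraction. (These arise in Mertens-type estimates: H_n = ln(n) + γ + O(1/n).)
H_73 = 667084944417653637854891458725877/136851726813476721146087646859200

Direct summation: H_73 = 1 + 1/2 + ... + 1/73. The least common denominator is lcm(1, ..., 73) = 410555180440430163438262940577600; over this denominator the numerator is 410555180440430163438262940577600 + 205277590220215081719131470288800 + 136851726813476721146087646859200 + 102638795110107540859565735144400 + 82111036088086032687652588115520 + 68425863406738360573043823429600 + 58650740062918594776894705796800 + 51319397555053770429782867572200 + 45617242271158907048695882286400 + 41055518044043016343826294057760 + 37323198221857287585296630961600 + 34212931703369180286521911714800 + 31581167726186935649097149275200 + 29325370031459297388447352898400 + 27370345362695344229217529371840 + 25659698777526885214891433786100 + 24150304731790009614015467092800 + 22808621135579453524347941143200 + 21608167391601587549382260030400 + 20527759022021508171913147028880 + 19550246687639531592298235265600 + 18661599110928643792648315480800 + 17850225236540441888620127851200 + 17106465851684590143260955857400 + 16422207217617206537530517623104 + 15790583863093467824548574637600 + 15205747423719635682898627428800 + 14662685015729648694223676449200 + 14157075187601040118560791054400 + 13685172681347672114608764685920 + 13243715498078392368976223889600 + 12829849388763442607445716893050 + 12441066073952429195098876987200 + 12075152365895004807007733546400 + 11730148012583718955378941159360 + 11404310567789726762173970571600 + 11096085957849463876709809204800 + 10804083695800793774691130015200 + 10527055908728978549699049758400 + 10263879511010754085956573514440 + 10013540986351955205811291233600 + 9775123343819765796149117632800 + 9547794893963492172982859083200 + 9330799555464321896324157740400 + 9123448454231781409739176457280 + 8925112618270220944310063925600 + 8735216605115535392303466820800 + 8553232925842295071630477928700 + 8378677151845513539556386542400 + 8211103608808603268765258811552 + 8050101577263336538005155697600 + 7895291931546733912274287318800 + 7746324159253399310155904539200 + 7602873711859817841449313714400 + 7464639644371457517059326192320 + 7331342507864824347111838224600 + 7202722463867195849794086676800 + 7078537593800520059280395527200 + 6958562380346273956580727806400 + 6842586340673836057304382342960 + 6730412794105412515381359681600 + 6621857749039196184488111944800 + 6516748895879843864099411755200 + 6414924694381721303722858446525 + 6316233545237387129819429855040 + 6220533036976214597549438493600 + 6127689260304927812511387172800 + 6037576182947502403503866773200 + 5950075078846813962873375950400 + 5865074006291859477689470579680 + 5782467330146903710398069585600 + 5702155283894863381086985285800 + 5624043567677125526551547131200 = 2001254833252960913564674376177631, so H_73 = 2001254833252960913564674376177631/410555180440430163438262940577600; reducing by gcd(2001254833252960913564674376177631, 410555180440430163438262940577600) = 3 gives 667084944417653637854891458725877/136851726813476721146087646859200 ≈ 4.87451. (The PNT-adjacent estimate ln(73) + γ ≈ 4.86768 matches within O(1/n).)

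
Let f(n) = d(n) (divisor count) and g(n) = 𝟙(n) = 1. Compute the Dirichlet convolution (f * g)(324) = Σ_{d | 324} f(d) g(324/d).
(d * 𝟙)(324) = 90

Divisors of 324: [1, 2, 3, 4, 6, 9, 12, 18, 27, 36, 54, 81, 108, 162, 324]. For each d | 324:
  d = 1: d(1) · 𝟙(324/1) = 1 · 1 = 1
  d = 2: d(2) · 𝟙(324/2) = 2 · 1 = 2
  d = 3: d(3) · 𝟙(324/3) = 2 · 1 = 2
  d = 4: d(4) · 𝟙(324/4) = 3 · 1 = 3
  d = 6: d(6) · 𝟙(324/6) = 4 · 1 = 4
  d = 9: d(9) · 𝟙(324/9) = 3 · 1 = 3
  d = 12: d(12) · 𝟙(324/12) = 6 · 1 = 6
  d = 18: d(18) · 𝟙(324/18) = 6 · 1 = 6
  d = 27: d(27) · 𝟙(324/27) = 4 · 1 = 4
  d = 36: d(36) · 𝟙(324/36) = 9 · 1 = 9
  d = 54: d(54) · 𝟙(324/54) = 8 · 1 = 8
  d = 81: d(81) · 𝟙(324/81) = 5 · 1 = 5
  d = 108: d(108) · 𝟙(324/108) = 12 · 1 = 12
  d = 162: d(162) · 𝟙(324/162) = 10 · 1 = 10
  d = 324: d(324) · 𝟙(324/324) = 15 · 1 = 15
Summing: (d * 𝟙)(324) = 1 + 2 + 2 + 3 + 4 + 3 + 6 + 6 + 4 + 9 + 8 + 5 + 12 + 10 + 15 = 90.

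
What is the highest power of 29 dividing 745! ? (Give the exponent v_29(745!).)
v_29(745!) = 25

Legendre's formula: v_p(n!) = Σ_{k ≥ 1} ⌊n / p^k⌋. For p = 29, n = 745, the terms are:
  ⌊745/29^1⌋ = ⌊745/29⌋ = 25
(the next term ⌊745/29^2⌋ = 0, terminating the sum). Summing: v_29(745!) = 25 = 25.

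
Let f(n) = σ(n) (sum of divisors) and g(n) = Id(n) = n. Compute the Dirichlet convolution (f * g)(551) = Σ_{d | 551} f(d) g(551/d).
(σ * Id)(551) = 2301

Divisors of 551: [1, 19, 29, 551]. For each d | 551:
  d = 1: σ(1) · Id(551/1) = 1 · 551 = 551
  d = 19: σ(19) · Id(551/19) = 20 · 29 = 580
  d = 29: σ(29) · Id(551/29) = 30 · 19 = 570
  d = 551: σ(551) · Id(551/551) = 600 · 1 = 600
Summing: (σ * Id)(551) = 551 + 580 + 570 + 600 = 2301.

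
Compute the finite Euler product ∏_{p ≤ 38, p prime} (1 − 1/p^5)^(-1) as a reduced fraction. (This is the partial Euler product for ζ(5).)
∏ = 132487865367718741281556988782580603348847966827605/127769623698019954360176628845208514576475652988928

The primes p ≤ 38 are [2, 3, 5, 7, 11, 13, 17, 19, 23, 29, 31, 37]. For each prime, (1 − 1/p^5)^(-1) = p^5 / (p^5 − 1). The product is (1 − 1/2^5)^(-1), (1 − 1/3^5)^(-1), (1 − 1/5^5)^(-1), (1 − 1/7^5)^(-1), (1 − 1/11^5)^(-1), (1 − 1/13^5)^(-1), (1 − 1/17^5)^(-1), (1 − 1/19^5)^(-1), (1 − 1/23^5)^(-1), (1 − 1/29^5)^(-1), (1 − 1/31^5)^(-1), (1 − 1/37^5)^(-1) = ∏ p^5 / (p^5 − 1) = 132487865367718741281556988782580603348847966827605/127769623698019954360176628845208514576475652988928.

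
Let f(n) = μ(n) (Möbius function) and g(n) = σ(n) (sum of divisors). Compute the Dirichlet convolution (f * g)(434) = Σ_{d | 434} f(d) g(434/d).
(μ * σ)(434) = 434

Divisors of 434: [1, 2, 7, 14, 31, 62, 217, 434]. For each d | 434:
  d = 1: μ(1) · σ(434/1) = 1 · 768 = 768
  d = 2: μ(2) · σ(434/2) = -1 · 256 = -256
  d = 7: μ(7) · σ(434/7) = -1 · 96 = -96
  d = 14: μ(14) · σ(434/14) = 1 · 32 = 32
  d = 31: μ(31) · σ(434/31) = -1 · 24 = -24
  d = 62: μ(62) · σ(434/62) = 1 · 8 = 8
  d = 217: μ(217) · σ(434/217) = 1 · 3 = 3
  d = 434: μ(434) · σ(434/434) = -1 · 1 = -1
Summing: (μ * σ)(434) = 768 + -256 + -96 + 32 + -24 + 8 + 3 + -1 = 434.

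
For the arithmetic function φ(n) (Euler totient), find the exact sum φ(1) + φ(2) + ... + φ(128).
Σ_{n ≤ 128} φ(n) = 5022

Compute φ(n) for each 1 ≤ n ≤ 128: φ(1) = 1, φ(2) = 1, φ(3) = 2, φ(4) = 2, φ(5) = 4, φ(6) = 2, φ(7) = 6, φ(8) = 4, φ(9) = 6, φ(10) = 4, φ(11) = 10, φ(12) = 4, φ(13) = 12, φ(14) = 6, φ(15) = 8, φ(16) = 8, φ(17) = 16, φ(18) = 6, φ(19) = 18, φ(20) = 8, φ(21) = 12, φ(22) = 10, φ(23) = 22, φ(24) = 8, φ(25) = 20, φ(26) = 12, φ(27) = 18, φ(28) = 12, φ(29) = 28, φ(30) = 8, φ(31) = 30, φ(32) = 16, φ(33) = 20, φ(34) = 16, φ(35) = 24, φ(36) = 12, φ(37) = 36, φ(38) = 18, φ(39) = 24, φ(40) = 16, φ(41) = 40, φ(42) = 12, φ(43) = 42, φ(44) = 20, φ(45) = 24, φ(46) = 22, φ(47) = 46, φ(48) = 16, φ(49) = 42, φ(50) = 20, φ(51) = 32, φ(52) = 24, φ(53) = 52, φ(54) = 18, φ(55) = 40, φ(56) = 24, φ(57) = 36, φ(58) = 28, φ(59) = 58, φ(60) = 16, φ(61) = 60, φ(62) = 30, φ(63) = 36, φ(64) = 32, φ(65) = 48, φ(66) = 20, φ(67) = 66, φ(68) = 32, φ(69) = 44, φ(70) = 24, φ(71) = 70, φ(72) = 24, φ(73) = 72, φ(74) = 36, φ(75) = 40, φ(76) = 36, φ(77) = 60, φ(78) = 24, φ(79) = 78, φ(80) = 32, φ(81) = 54, φ(82) = 40, φ(83) = 82, φ(84) = 24, φ(85) = 64, φ(86) = 42, φ(87) = 56, φ(88) = 40, φ(89) = 88, φ(90) = 24, φ(91) = 72, φ(92) = 44, φ(93) = 60, φ(94) = 46, φ(95) = 72, φ(96) = 32, φ(97) = 96, φ(98) = 42, φ(99) = 60, φ(100) = 40, φ(101) = 100, φ(102) = 32, φ(103) = 102, φ(104) = 48, φ(105) = 48, φ(106) = 52, φ(107) = 106, φ(108) = 36, φ(109) = 108, φ(110) = 40, φ(111) = 72, φ(112) = 48, φ(113) = 112, φ(114) = 36, φ(115) = 88, φ(116) = 56, φ(117) = 72, φ(118) = 58, φ(119) = 96, φ(120) = 32, φ(121) = 110, φ(122) = 60, φ(123) = 80, φ(124) = 60, φ(125) = 100, φ(126) = 36, φ(127) = 126, φ(128) = 64. Summing all 128 values: 5022. (Average order: Σ_{n ≤ x} φ(n) ~ (3/π²) x². For x = 128, (3/π²)·128² ≈ 4980.14.)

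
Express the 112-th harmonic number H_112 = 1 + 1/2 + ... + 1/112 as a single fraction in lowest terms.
H_112 = 815184434573383335650686014939192934428778620497/153803387341307877636928566091115101174034840640

Direct summation: H_112 = 1 + 1/2 + ... + 1/112. The least common denominator is lcm(1, ..., 112) = 8459186303771933270031071135011330564571916235200; over this denominator the numerator is 8459186303771933270031071135011330564571916235200 + 4229593151885966635015535567505665282285958117600 + 2819728767923977756677023711670443521523972078400 + 2114796575942983317507767783752832641142979058800 + 1691837260754386654006214227002266112914383247040 + 1409864383961988878338511855835221760761986039200 + 1208455186253133324290153019287332937795988033600 + 1057398287971491658753883891876416320571489529400 + 939909589307992585559007903890147840507990692800 + 845918630377193327003107113501133056457191623520 + 769016936706539388184642830455575505870174203200 + 704932191980994439169255927917610880380993019600 + 650706638751687174617774702693179274197839710400 + 604227593126566662145076509643666468897994016800 + 563945753584795551335404742334088704304794415680 + 528699143985745829376941945938208160285744764700 + 497599194339525486472415949118313562621877425600 + 469954794653996292779503951945073920253995346400 + 445220331777470172106898480790070029714311380800 + 422959315188596663501553556750566528228595811760 + 402818395417711108096717673095777645931996011200 + 384508468353269694092321415227787752935087101600 + 367790708859649272610046571087449154981387662400 + 352466095990497219584627963958805440190496509800 + 338367452150877330801242845400453222582876649408 + 325353319375843587308887351346589637098919855200 + 313303196435997528519669301296715946835996897600 + 302113796563283331072538254821833234448997008400 + 291696079440411492070036935690045881536962628800 + 281972876792397775667702371167044352152397207840 + 272876977541030105484873262419720340792642459200 + 264349571992872914688470972969104080142872382350 + 256338978902179796061547610151858501956724734400 + 248799597169762743236207974559156781310938712800 + 241691037250626664858030603857466587559197606720 + 234977397326998146389751975972536960126997673200 + 228626656858700899190028949594900826069511249600 + 222610165888735086053449240395035014857155690400 + 216902212917229058205924900897726424732613236800 + 211479657594298331750776778375283264114297905880 + 206321617165169104147099295975886111331022347200 + 201409197708855554048358836547888822965998005600 + 196725262878417052791420258953751873594695726400 + 192254234176634847046160707613893876467543550800 + 187981917861598517111801580778029568101598138560 + 183895354429824636305023285543724577490693831200 + 179982687314296452553852577340666607756849281600 + 176233047995248609792313981979402720095248254900 + 172636455179019046327164717041047562542284004800 + 169183726075438665400621422700226611291438324704 + 165866398113175162157471983039437854207292475200 + 162676659687921793654443675673294818549459927600 + 159607288750413835283605115754930765369281438400 + 156651598217998764259834650648357973417998448800 + 153803387341307877636928566091115101174034840640 + 151056898281641665536269127410916617224498504200 + 148406777259156724035632826930023343238103793600 + 145848039720205746035018467845022940768481314400 + 143376039046981919831035103983242890924947732800 + 140986438396198887833851185583522176076198603920 + 138675185307736610984115920246087386304457643200 + 136438488770515052742436631209860170396321229600 + 134272798472570369365572557698592548643998670400 + 132174785996436457344235486484552040071436191175 + 130141327750337434923554940538635854839567942080 + 128169489451089898030773805075929250978362367200 + 126256511996596018955687628880766127829431585600 + 124399798584881371618103987279578390655469356400 + 122596902953216424203348857029149718327129220800 + 120845518625313332429015301928733293779598803360 + 119143469067210327746916494859314514993970651200 + 117488698663499073194875987986268480063498836600 + 115879264435231962603165358013853843350300222400 + 114313328429350449595014474797450413034755624800 + 112789150716959110267080948466817740860958883136 + 111305082944367543026724620197517507428577845200 + 109859562386648484026377547207939357981453457600 + 108451106458614529102962450448863212366306618400 + 107078307642682699620646470063434564108505268800 + 105739828797149165875388389187641632057148952940 + 104434398811999176173223100432238648945332299200 + 103160808582584552073549647987943055665511173600 + 101917907274360641807603266686883500777974894400 + 100704598854427777024179418273944411482999002800 + 99519838867905097294483189823662712524375485120 + 98362631439208526395710129476875936797347863200 + 97232026480137164023345645230015293845654209600 + 96127117088317423523080353806946938233771775400 + 95047037121032958090236754325970006343504676800 + 93990958930799258555900790389014784050799069280 + 92958091250241024945396386099025610599691387200 + 91947677214912318152511642771862288745346915600 + 90958992513676701828291087473240113597547486400 + 89991343657148226276926288670333303878424640800 + 89044066355494034421379696158014005942862276160 + 88116523997624304896156990989701360047624127450 + 87208106224452920309598671494962170768782641600 + 86318227589509523163582358520523781271142002400 + 85446326300726598687182536717286167318908244800 + 84591863037719332700310711350113305645719162352 + 83754319839326071980505654802092381827444715200 + 82933199056587581078735991519718927103646237600 + 82128022366717798738165739174867287034678798400 + 81338329843960896827221837836647409274729963800 + 80563679083542221619343534619155529186399202240 + 79803644375206917641802557877465382684640719200 + 79057815923102180093748328364591874435251553600 + 78325799108999382129917325324178986708999224400 + 77607213796072782293863037935883766647448772800 + 76901693670653938818464283045557550587017420320 + 76208885619566966396676316531633608689837083200 + 75528449140820832768134563705458308612249252100 = 44835143901536083460787730821655611393582824127335, so H_112 = 44835143901536083460787730821655611393582824127335/8459186303771933270031071135011330564571916235200; reducing by gcd(44835143901536083460787730821655611393582824127335, 8459186303771933270031071135011330564571916235200) = 55 gives 815184434573383335650686014939192934428778620497/153803387341307877636928566091115101174034840640 ≈ 5.30017. (The PNT-adjacent estimate ln(112) + γ ≈ 5.29571 matches within O(1/n).)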